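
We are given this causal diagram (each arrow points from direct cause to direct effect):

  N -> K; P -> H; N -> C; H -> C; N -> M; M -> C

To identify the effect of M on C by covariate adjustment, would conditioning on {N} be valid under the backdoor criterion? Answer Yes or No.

Yes

Backdoor paths from M to C (paths whose first edge points into M):
  P1: M <- N -> C
Condition 1 (no descendant of M in the set): holds — descendants of M are {C}; none are in {N}.
Condition 2 (every backdoor path blocked by {N}):
  P1: blocked at fork node N ∈ conditioning set.
{N} satisfies the backdoor criterion.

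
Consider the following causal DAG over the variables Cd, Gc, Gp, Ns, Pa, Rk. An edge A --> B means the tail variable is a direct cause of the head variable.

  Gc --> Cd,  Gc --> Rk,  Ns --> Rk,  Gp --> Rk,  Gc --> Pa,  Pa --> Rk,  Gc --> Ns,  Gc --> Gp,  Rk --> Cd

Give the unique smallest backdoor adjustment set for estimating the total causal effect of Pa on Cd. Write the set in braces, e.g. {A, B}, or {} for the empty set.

Variables eligible for adjustment (non-descendants of Pa, excluding Pa and Cd): {Gc, Gp, Ns}.
Backdoor paths from Pa to Cd:
  P1: Pa <- Gc -> Gp -> Rk -> Cd
  P2: Pa <- Gc -> Ns -> Rk -> Cd
  P3: Pa <- Gc -> Rk -> Cd
  P4: Pa <- Gc -> Cd
The empty set is not sufficient: P1 (Pa <- Gc -> Gp -> Rk -> Cd) has no collider blocking it and no conditioned non-collider, so it is open.
Try {Gc}:
  P1: blocked at fork node Gc ∈ conditioning set.
  P2: blocked at fork node Gc ∈ conditioning set.
  P3: blocked at fork node Gc ∈ conditioning set.
  P4: blocked at fork node Gc ∈ conditioning set.
{Gc} contains no descendant of Pa and blocks every backdoor path.
No other singleton works — e.g. {Gp} leaves P2 open — so {Gc} is the unique smallest valid adjustment set.

{Gc}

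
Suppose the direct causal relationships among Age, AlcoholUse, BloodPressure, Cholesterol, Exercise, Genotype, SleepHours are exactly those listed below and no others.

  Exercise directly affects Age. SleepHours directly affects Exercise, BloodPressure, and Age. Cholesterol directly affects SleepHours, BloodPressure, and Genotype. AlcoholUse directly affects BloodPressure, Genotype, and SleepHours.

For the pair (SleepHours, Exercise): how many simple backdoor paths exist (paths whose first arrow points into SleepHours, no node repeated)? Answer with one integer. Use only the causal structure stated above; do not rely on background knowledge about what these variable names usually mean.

0

A backdoor path from SleepHours to Exercise is any simple undirected path whose first edge points into SleepHours (i.e. leaves SleepHours via a parent).
Parents of SleepHours: {AlcoholUse, Cholesterol}.
No simple path from any parent of SleepHours reaches Exercise without revisiting SleepHours, so there are no backdoor paths.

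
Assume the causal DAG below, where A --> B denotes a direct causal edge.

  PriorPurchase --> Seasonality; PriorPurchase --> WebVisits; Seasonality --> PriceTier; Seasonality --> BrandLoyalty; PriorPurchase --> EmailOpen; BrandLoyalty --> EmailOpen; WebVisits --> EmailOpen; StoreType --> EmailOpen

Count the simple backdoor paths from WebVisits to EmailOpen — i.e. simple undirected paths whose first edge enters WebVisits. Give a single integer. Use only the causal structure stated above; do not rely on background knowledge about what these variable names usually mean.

2

A backdoor path from WebVisits to EmailOpen is any simple undirected path whose first edge points into WebVisits (i.e. leaves WebVisits via a parent).
Parents of WebVisits: {PriorPurchase}.
Enumerating:
  P1: WebVisits <- PriorPurchase -> Seasonality -> BrandLoyalty -> EmailOpen
  P2: WebVisits <- PriorPurchase -> EmailOpen
That exhausts the simple backdoor paths. Count: 2.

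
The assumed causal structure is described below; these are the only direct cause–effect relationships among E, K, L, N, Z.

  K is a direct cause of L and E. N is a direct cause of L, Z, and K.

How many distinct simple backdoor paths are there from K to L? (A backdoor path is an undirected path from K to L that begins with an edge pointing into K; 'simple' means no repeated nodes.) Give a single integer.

1

A backdoor path from K to L is any simple undirected path whose first edge points into K (i.e. leaves K via a parent).
Parents of K: {N}.
Enumerating:
  P1: K <- N -> L
That exhausts the simple backdoor paths. Count: 1.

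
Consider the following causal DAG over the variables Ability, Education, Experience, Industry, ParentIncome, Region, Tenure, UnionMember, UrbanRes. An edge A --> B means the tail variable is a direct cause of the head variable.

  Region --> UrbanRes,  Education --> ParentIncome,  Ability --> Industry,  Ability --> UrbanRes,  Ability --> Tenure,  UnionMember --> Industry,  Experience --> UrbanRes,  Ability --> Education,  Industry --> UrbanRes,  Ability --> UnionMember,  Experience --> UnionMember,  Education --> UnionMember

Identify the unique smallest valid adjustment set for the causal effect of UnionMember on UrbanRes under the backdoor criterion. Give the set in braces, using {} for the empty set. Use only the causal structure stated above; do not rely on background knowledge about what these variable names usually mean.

Variables eligible for adjustment (non-descendants of UnionMember, excluding UnionMember and UrbanRes): {Ability, Education, Experience, ParentIncome, Region, Tenure}.
Backdoor paths from UnionMember to UrbanRes:
  P1: UnionMember <- Experience -> UrbanRes
  P2: UnionMember <- Ability -> Industry -> UrbanRes
  P3: UnionMember <- Ability -> UrbanRes
  P4: UnionMember <- Education <- Ability -> Industry -> UrbanRes
  P5: UnionMember <- Education <- Ability -> UrbanRes
The empty set is not sufficient: P1 (UnionMember <- Experience -> UrbanRes) has no collider blocking it and no conditioned non-collider, so it is open.
Try {Ability, Experience}:
  P1: blocked at fork node Experience ∈ conditioning set.
  P2: blocked at fork node Ability ∈ conditioning set.
  P3: blocked at fork node Ability ∈ conditioning set.
  P4: blocked at fork node Ability ∈ conditioning set.
  P5: blocked at fork node Ability ∈ conditioning set.
{Ability, Experience} contains no descendant of UnionMember and blocks every backdoor path.
Every element of {Ability, Experience} is needed (dropping Ability leaves P2 open; dropping Experience leaves P1 open), so no proper subset is valid.
Among all size-2 subsets of the eligible variables, only {Ability, Experience} blocks every backdoor path, so it is the unique smallest valid adjustment set.

{Ability, Experience}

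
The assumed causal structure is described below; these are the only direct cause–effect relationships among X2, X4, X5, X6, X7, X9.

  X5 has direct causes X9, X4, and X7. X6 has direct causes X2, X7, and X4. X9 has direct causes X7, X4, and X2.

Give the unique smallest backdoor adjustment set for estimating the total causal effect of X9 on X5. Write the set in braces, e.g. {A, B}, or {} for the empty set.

{X4, X7}

Variables eligible for adjustment (non-descendants of X9, excluding X9 and X5): {X2, X4, X6, X7}.
Backdoor paths from X9 to X5:
  P1: X9 <- X4 -> X6 <- X7 -> X5
  P2: X9 <- X4 -> X5
  P3: X9 <- X7 -> X6 <- X4 -> X5
  P4: X9 <- X7 -> X5
  P5: X9 <- X2 -> X6 <- X4 -> X5
  P6: X9 <- X2 -> X6 <- X7 -> X5
The empty set is not sufficient: P2 (X9 <- X4 -> X5) has no collider blocking it and no conditioned non-collider, so it is open.
Try {X4, X7}:
  P1: blocked at fork node X4 ∈ conditioning set.
  P2: blocked at fork node X4 ∈ conditioning set.
  P3: blocked at fork node X7 ∈ conditioning set.
  P4: blocked at fork node X7 ∈ conditioning set.
  P5: blocked at collider X6 (neither it nor any descendant is in the conditioning set).
  P6: blocked at collider X6 (neither it nor any descendant is in the conditioning set).
{X4, X7} contains no descendant of X9 and blocks every backdoor path.
Every element of {X4, X7} is needed (dropping X4 leaves P2 open; dropping X7 leaves P4 open), so no proper subset is valid.
Among all size-2 subsets of the eligible variables, only {X4, X7} blocks every backdoor path, so it is the unique smallest valid adjustment set.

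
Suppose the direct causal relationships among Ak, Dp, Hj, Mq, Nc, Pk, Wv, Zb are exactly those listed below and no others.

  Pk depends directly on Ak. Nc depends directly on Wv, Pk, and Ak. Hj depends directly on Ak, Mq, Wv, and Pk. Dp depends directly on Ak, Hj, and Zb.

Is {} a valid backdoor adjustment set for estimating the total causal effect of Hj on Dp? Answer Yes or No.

Backdoor paths from Hj to Dp (paths whose first edge points into Hj):
  P1: Hj <- Ak -> Dp
  P2: Hj <- Wv -> Nc <- Ak -> Dp
  P3: Hj <- Wv -> Nc <- Pk <- Ak -> Dp
  P4: Hj <- Pk <- Ak -> Dp
  P5: Hj <- Pk -> Nc <- Ak -> Dp
Condition 1 (no descendant of Hj in the set): holds — descendants of Hj are {Dp}; none are in {}.
Condition 2 (every backdoor path blocked by {}):
  P1: open — no interior node is in the conditioning set.
  P2: blocked at collider Nc (neither it nor any descendant is in the conditioning set).
  P3: blocked at collider Nc (neither it nor any descendant is in the conditioning set).
  P4: open — no interior node is in the conditioning set.
  P5: blocked at collider Nc (neither it nor any descendant is in the conditioning set).
{} does not satisfy the backdoor criterion.

No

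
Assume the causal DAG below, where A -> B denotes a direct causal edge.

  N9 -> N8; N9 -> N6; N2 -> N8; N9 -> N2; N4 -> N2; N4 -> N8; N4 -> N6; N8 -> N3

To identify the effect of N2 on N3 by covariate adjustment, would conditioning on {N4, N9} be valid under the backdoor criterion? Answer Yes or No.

Yes

Backdoor paths from N2 to N3 (paths whose first edge points into N2):
  P1: N2 <- N9 -> N8 -> N3
  P2: N2 <- N9 -> N6 <- N4 -> N8 -> N3
  P3: N2 <- N4 -> N8 -> N3
  P4: N2 <- N4 -> N6 <- N9 -> N8 -> N3
Condition 1 (no descendant of N2 in the set): holds — descendants of N2 are {N3, N8}; none are in {N4, N9}.
Condition 2 (every backdoor path blocked by {N4, N9}):
  P1: blocked at fork node N9 ∈ conditioning set.
  P2: blocked at fork node N9 ∈ conditioning set.
  P3: blocked at fork node N4 ∈ conditioning set.
  P4: blocked at fork node N4 ∈ conditioning set.
{N4, N9} satisfies the backdoor criterion.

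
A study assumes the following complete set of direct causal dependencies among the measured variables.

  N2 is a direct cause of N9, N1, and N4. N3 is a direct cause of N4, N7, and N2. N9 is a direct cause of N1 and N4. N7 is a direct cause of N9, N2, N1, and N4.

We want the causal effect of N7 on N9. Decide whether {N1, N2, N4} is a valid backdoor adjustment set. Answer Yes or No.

Backdoor paths from N7 to N9 (paths whose first edge points into N7):
  P1: N7 <- N3 -> N2 -> N9
  P2: N7 <- N3 -> N2 -> N4 <- N9
  P3: N7 <- N3 -> N2 -> N1 <- N9
  P4: N7 <- N3 -> N4 <- N2 -> N9
  P5: N7 <- N3 -> N4 <- N2 -> N1 <- N9
  P6: N7 <- N3 -> N4 <- N9
Condition 1 (no descendant of N7 in the set): FAILS — N1, N2, and N4 are descendants of N7.
Condition 2 (every backdoor path blocked by {N1, N2, N4}):
  P1: blocked at chain node N2 ∈ conditioning set.
  P2: blocked at chain node N2 ∈ conditioning set.
  P3: blocked at chain node N2 ∈ conditioning set.
  P4: blocked at fork node N2 ∈ conditioning set.
  P5: blocked at fork node N2 ∈ conditioning set.
  P6: open — collider(s) N4 are conditioned on (or have a conditioned descendant) and no non-collider on the path is in the set.
{N1, N2, N4} does not satisfy the backdoor criterion.

No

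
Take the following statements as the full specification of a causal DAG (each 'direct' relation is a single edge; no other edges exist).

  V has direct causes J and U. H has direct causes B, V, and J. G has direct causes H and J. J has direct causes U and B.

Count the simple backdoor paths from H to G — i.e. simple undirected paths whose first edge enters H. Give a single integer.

A backdoor path from H to G is any simple undirected path whose first edge points into H (i.e. leaves H via a parent).
Parents of H: {B, J, V}.
Enumerating:
  P1: H <- B -> J -> G
  P2: H <- J -> G
  P3: H <- V <- U -> J -> G
  P4: H <- V <- J -> G
That exhausts the simple backdoor paths. Count: 4.

4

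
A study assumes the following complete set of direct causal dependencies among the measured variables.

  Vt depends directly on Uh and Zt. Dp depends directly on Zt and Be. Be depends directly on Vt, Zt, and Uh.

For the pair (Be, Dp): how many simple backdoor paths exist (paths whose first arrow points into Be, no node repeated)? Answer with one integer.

A backdoor path from Be to Dp is any simple undirected path whose first edge points into Be (i.e. leaves Be via a parent).
Parents of Be: {Uh, Vt, Zt}.
Enumerating:
  P1: Be <- Uh -> Vt <- Zt -> Dp
  P2: Be <- Zt -> Dp
  P3: Be <- Vt <- Zt -> Dp
That exhausts the simple backdoor paths. Count: 3.

3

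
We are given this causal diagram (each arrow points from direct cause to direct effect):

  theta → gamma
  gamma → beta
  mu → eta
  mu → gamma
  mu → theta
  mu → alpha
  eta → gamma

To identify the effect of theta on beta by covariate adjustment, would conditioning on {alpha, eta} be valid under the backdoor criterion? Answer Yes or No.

Backdoor paths from theta to beta (paths whose first edge points into theta):
  P1: theta <- mu -> eta -> gamma -> beta
  P2: theta <- mu -> gamma -> beta
Condition 1 (no descendant of theta in the set): holds — descendants of theta are {beta, gamma}; none are in {alpha, eta}.
Condition 2 (every backdoor path blocked by {alpha, eta}):
  P1: blocked at chain node eta ∈ conditioning set.
  P2: open — no interior node is in the conditioning set.
{alpha, eta} does not satisfy the backdoor criterion.

No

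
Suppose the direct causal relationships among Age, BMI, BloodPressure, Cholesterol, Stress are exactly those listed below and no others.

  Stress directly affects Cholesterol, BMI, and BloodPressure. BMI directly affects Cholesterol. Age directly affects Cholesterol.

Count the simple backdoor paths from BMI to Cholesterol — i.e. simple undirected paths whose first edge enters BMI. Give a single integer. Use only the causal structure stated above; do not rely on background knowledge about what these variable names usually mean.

1

A backdoor path from BMI to Cholesterol is any simple undirected path whose first edge points into BMI (i.e. leaves BMI via a parent).
Parents of BMI: {Stress}.
Enumerating:
  P1: BMI <- Stress -> Cholesterol
That exhausts the simple backdoor paths. Count: 1.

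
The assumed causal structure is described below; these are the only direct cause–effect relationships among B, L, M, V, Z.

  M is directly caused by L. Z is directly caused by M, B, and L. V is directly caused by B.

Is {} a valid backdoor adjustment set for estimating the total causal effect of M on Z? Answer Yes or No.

No

Backdoor paths from M to Z (paths whose first edge points into M):
  P1: M <- L -> Z
Condition 1 (no descendant of M in the set): holds — descendants of M are {Z}; none are in {}.
Condition 2 (every backdoor path blocked by {}):
  P1: open — no interior node is in the conditioning set.
{} does not satisfy the backdoor criterion.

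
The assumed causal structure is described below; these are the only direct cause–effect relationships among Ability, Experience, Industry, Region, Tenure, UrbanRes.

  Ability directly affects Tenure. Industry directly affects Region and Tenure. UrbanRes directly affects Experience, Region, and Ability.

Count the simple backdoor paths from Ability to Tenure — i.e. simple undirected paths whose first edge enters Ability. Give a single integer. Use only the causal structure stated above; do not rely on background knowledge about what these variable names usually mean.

1

A backdoor path from Ability to Tenure is any simple undirected path whose first edge points into Ability (i.e. leaves Ability via a parent).
Parents of Ability: {UrbanRes}.
Enumerating:
  P1: Ability <- UrbanRes -> Region <- Industry -> Tenure
That exhausts the simple backdoor paths. Count: 1.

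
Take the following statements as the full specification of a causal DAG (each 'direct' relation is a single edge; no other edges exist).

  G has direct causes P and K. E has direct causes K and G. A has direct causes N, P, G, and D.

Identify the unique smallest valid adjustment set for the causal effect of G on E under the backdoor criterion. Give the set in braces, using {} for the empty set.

Variables eligible for adjustment (non-descendants of G, excluding G and E): {D, K, N, P}.
Backdoor paths from G to E:
  P1: G <- K -> E
The empty set is not sufficient: P1 (G <- K -> E) has no collider blocking it and no conditioned non-collider, so it is open.
Try {K}:
  P1: blocked at fork node K ∈ conditioning set.
{K} contains no descendant of G and blocks every backdoor path.
No other singleton works — e.g. {P} leaves P1 open — so {K} is the unique smallest valid adjustment set.

{K}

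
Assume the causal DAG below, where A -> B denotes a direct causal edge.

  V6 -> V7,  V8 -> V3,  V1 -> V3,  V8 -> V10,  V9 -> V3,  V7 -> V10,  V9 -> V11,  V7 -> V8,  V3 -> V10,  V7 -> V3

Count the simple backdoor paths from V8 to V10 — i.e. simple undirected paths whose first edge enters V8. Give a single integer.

2

A backdoor path from V8 to V10 is any simple undirected path whose first edge points into V8 (i.e. leaves V8 via a parent).
Parents of V8: {V7}.
Enumerating:
  P1: V8 <- V7 -> V3 -> V10
  P2: V8 <- V7 -> V10
That exhausts the simple backdoor paths. Count: 2.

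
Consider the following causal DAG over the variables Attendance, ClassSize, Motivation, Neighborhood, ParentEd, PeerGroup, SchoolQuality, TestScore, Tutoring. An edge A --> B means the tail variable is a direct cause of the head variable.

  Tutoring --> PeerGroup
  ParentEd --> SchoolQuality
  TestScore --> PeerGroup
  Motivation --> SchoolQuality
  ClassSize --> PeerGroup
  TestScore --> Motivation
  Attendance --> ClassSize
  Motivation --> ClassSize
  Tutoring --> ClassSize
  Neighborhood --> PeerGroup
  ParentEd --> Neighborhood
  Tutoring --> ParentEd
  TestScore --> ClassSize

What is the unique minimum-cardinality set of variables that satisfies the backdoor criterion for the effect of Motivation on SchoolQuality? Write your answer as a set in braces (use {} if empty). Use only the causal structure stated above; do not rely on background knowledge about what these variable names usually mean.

Variables eligible for adjustment (non-descendants of Motivation, excluding Motivation and SchoolQuality): {Attendance, Neighborhood, ParentEd, TestScore, Tutoring}.
Backdoor paths from Motivation to SchoolQuality:
  P1: Motivation <- TestScore -> ClassSize <- Tutoring -> ParentEd -> SchoolQuality
  P2: Motivation <- TestScore -> ClassSize <- Tutoring -> PeerGroup <- Neighborhood <- ParentEd -> SchoolQuality
  P3: Motivation <- TestScore -> ClassSize -> PeerGroup <- Tutoring -> ParentEd -> SchoolQuality
  P4: Motivation <- TestScore -> ClassSize -> PeerGroup <- Neighborhood <- ParentEd -> SchoolQuality
  P5: Motivation <- TestScore -> PeerGroup <- Tutoring -> ParentEd -> SchoolQuality
  P6: Motivation <- TestScore -> PeerGroup <- Neighborhood <- ParentEd -> SchoolQuality
  P7: Motivation <- TestScore -> PeerGroup <- ClassSize <- Tutoring -> ParentEd -> SchoolQuality
Each backdoor path contains an unconditioned collider, so every path is already blocked with the empty conditioning set:
  P1: blocked at collider ClassSize (neither it nor any descendant is in the conditioning set).
  P2: blocked at collider ClassSize (neither it nor any descendant is in the conditioning set).
  P3: blocked at collider PeerGroup (neither it nor any descendant is in the conditioning set).
  P4: blocked at collider PeerGroup (neither it nor any descendant is in the conditioning set).
  P5: blocked at collider PeerGroup (neither it nor any descendant is in the conditioning set).
  P6: blocked at collider PeerGroup (neither it nor any descendant is in the conditioning set).
  P7: blocked at collider PeerGroup (neither it nor any descendant is in the conditioning set).
The empty set is therefore the unique smallest valid set.

{}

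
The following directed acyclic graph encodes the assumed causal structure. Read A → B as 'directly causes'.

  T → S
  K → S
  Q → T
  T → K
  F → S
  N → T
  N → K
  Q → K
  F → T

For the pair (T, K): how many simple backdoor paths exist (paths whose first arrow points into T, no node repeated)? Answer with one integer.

3

A backdoor path from T to K is any simple undirected path whose first edge points into T (i.e. leaves T via a parent).
Parents of T: {F, N, Q}.
Enumerating:
  P1: T <- F -> S <- K
  P2: T <- Q -> K
  P3: T <- N -> K
That exhausts the simple backdoor paths. Count: 3.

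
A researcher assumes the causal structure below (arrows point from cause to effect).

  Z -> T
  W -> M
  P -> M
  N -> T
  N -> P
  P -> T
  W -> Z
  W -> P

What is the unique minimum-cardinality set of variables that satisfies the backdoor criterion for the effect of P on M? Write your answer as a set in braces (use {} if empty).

Variables eligible for adjustment (non-descendants of P, excluding P and M): {N, W, Z}.
Backdoor paths from P to M:
  P1: P <- N -> T <- Z <- W -> M
  P2: P <- W -> M
The empty set is not sufficient: P2 (P <- W -> M) has no collider blocking it and no conditioned non-collider, so it is open.
Try {W}:
  P1: blocked at collider T (neither it nor any descendant is in the conditioning set).
  P2: blocked at fork node W ∈ conditioning set.
{W} contains no descendant of P and blocks every backdoor path.
No other singleton works — e.g. {N} leaves P2 open — so {W} is the unique smallest valid adjustment set.

{W}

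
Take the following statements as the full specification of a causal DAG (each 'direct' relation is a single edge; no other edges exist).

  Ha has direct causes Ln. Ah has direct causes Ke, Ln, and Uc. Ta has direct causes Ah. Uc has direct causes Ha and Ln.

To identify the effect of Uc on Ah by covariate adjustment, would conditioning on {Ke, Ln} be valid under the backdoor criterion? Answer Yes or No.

Yes

Backdoor paths from Uc to Ah (paths whose first edge points into Uc):
  P1: Uc <- Ln -> Ah
  P2: Uc <- Ha <- Ln -> Ah
Condition 1 (no descendant of Uc in the set): holds — descendants of Uc are {Ah, Ta}; none are in {Ke, Ln}.
Condition 2 (every backdoor path blocked by {Ke, Ln}):
  P1: blocked at fork node Ln ∈ conditioning set.
  P2: blocked at fork node Ln ∈ conditioning set.
{Ke, Ln} satisfies the backdoor criterion.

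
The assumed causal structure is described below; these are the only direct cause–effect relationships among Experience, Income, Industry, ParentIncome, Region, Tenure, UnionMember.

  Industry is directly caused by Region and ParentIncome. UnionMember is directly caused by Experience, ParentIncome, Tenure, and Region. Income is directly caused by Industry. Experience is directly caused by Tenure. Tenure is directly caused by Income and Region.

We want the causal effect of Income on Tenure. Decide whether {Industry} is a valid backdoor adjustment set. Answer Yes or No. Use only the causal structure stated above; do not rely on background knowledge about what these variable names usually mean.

Yes

Backdoor paths from Income to Tenure (paths whose first edge points into Income):
  P1: Income <- Industry <- ParentIncome -> UnionMember <- Region -> Tenure
  P2: Income <- Industry <- ParentIncome -> UnionMember <- Tenure
  P3: Income <- Industry <- ParentIncome -> UnionMember <- Experience <- Tenure
  P4: Income <- Industry <- Region -> Tenure
  P5: Income <- Industry <- Region -> UnionMember <- Tenure
  P6: Income <- Industry <- Region -> UnionMember <- Experience <- Tenure
Condition 1 (no descendant of Income in the set): holds — descendants of Income are {Experience, Tenure, UnionMember}; none are in {Industry}.
Condition 2 (every backdoor path blocked by {Industry}):
  P1: blocked at chain node Industry ∈ conditioning set.
  P2: blocked at chain node Industry ∈ conditioning set.
  P3: blocked at chain node Industry ∈ conditioning set.
  P4: blocked at chain node Industry ∈ conditioning set.
  P5: blocked at chain node Industry ∈ conditioning set.
  P6: blocked at chain node Industry ∈ conditioning set.
{Industry} satisfies the backdoor criterion.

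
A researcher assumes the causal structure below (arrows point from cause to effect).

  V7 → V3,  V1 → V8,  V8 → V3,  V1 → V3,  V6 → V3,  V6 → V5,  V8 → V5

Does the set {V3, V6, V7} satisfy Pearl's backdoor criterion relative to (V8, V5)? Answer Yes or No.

Backdoor paths from V8 to V5 (paths whose first edge points into V8):
  P1: V8 <- V1 -> V3 <- V6 -> V5
Condition 1 (no descendant of V8 in the set): FAILS — V3 is a descendant of V8.
Condition 2 (every backdoor path blocked by {V3, V6, V7}):
  P1: blocked at fork node V6 ∈ conditioning set.
{V3, V6, V7} does not satisfy the backdoor criterion.

No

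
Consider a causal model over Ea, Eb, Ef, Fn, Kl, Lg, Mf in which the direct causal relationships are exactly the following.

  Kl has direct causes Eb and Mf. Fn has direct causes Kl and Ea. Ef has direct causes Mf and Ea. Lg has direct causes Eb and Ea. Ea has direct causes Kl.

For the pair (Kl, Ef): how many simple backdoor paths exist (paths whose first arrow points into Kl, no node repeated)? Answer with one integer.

A backdoor path from Kl to Ef is any simple undirected path whose first edge points into Kl (i.e. leaves Kl via a parent).
Parents of Kl: {Eb, Mf}.
Enumerating:
  P1: Kl <- Mf -> Ef
  P2: Kl <- Eb -> Lg <- Ea -> Ef
That exhausts the simple backdoor paths. Count: 2.

2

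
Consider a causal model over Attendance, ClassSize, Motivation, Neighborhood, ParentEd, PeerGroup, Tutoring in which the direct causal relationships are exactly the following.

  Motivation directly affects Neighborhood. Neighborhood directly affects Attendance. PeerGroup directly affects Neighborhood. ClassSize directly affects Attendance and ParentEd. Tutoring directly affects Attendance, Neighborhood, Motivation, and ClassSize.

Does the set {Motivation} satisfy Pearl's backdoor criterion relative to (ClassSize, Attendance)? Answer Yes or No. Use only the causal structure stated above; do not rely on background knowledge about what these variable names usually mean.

Backdoor paths from ClassSize to Attendance (paths whose first edge points into ClassSize):
  P1: ClassSize <- Tutoring -> Motivation -> Neighborhood -> Attendance
  P2: ClassSize <- Tutoring -> Neighborhood -> Attendance
  P3: ClassSize <- Tutoring -> Attendance
Condition 1 (no descendant of ClassSize in the set): holds — descendants of ClassSize are {Attendance, ParentEd}; none are in {Motivation}.
Condition 2 (every backdoor path blocked by {Motivation}):
  P1: blocked at chain node Motivation ∈ conditioning set.
  P2: open — no interior node is in the conditioning set.
  P3: open — no interior node is in the conditioning set.
{Motivation} does not satisfy the backdoor criterion.

No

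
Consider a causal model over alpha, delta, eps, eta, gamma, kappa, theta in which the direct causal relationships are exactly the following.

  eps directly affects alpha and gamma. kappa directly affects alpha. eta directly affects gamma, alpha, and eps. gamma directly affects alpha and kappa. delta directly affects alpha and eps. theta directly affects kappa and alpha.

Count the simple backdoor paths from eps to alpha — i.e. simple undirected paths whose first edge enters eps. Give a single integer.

A backdoor path from eps to alpha is any simple undirected path whose first edge points into eps (i.e. leaves eps via a parent).
Parents of eps: {delta, eta}.
Enumerating:
  P1: eps <- eta -> gamma -> kappa <- theta -> alpha
  P2: eps <- eta -> gamma -> kappa -> alpha
  P3: eps <- eta -> gamma -> alpha
  P4: eps <- eta -> alpha
  P5: eps <- delta -> alpha
That exhausts the simple backdoor paths. Count: 5.

5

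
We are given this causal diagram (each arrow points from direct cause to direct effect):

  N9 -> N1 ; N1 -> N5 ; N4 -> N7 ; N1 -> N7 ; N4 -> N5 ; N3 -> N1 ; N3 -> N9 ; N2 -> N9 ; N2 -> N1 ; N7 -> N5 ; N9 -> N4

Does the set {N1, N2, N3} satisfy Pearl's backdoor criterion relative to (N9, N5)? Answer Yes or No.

Backdoor paths from N9 to N5 (paths whose first edge points into N9):
  P1: N9 <- N3 -> N1 -> N7 <- N4 -> N5
  P2: N9 <- N3 -> N1 -> N7 -> N5
  P3: N9 <- N3 -> N1 -> N5
  P4: N9 <- N2 -> N1 -> N7 <- N4 -> N5
  P5: N9 <- N2 -> N1 -> N7 -> N5
  P6: N9 <- N2 -> N1 -> N5
Condition 1 (no descendant of N9 in the set): FAILS — N1 is a descendant of N9.
Condition 2 (every backdoor path blocked by {N1, N2, N3}):
  P1: blocked at fork node N3 ∈ conditioning set.
  P2: blocked at fork node N3 ∈ conditioning set.
  P3: blocked at fork node N3 ∈ conditioning set.
  P4: blocked at fork node N2 ∈ conditioning set.
  P5: blocked at fork node N2 ∈ conditioning set.
  P6: blocked at fork node N2 ∈ conditioning set.
{N1, N2, N3} does not satisfy the backdoor criterion.

No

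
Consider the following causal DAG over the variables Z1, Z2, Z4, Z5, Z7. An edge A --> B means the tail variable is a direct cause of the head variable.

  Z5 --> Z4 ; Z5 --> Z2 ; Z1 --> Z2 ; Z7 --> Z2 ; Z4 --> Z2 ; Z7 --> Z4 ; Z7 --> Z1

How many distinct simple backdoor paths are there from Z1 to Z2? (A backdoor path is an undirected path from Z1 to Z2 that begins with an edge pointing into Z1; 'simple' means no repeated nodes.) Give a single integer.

3

A backdoor path from Z1 to Z2 is any simple undirected path whose first edge points into Z1 (i.e. leaves Z1 via a parent).
Parents of Z1: {Z7}.
Enumerating:
  P1: Z1 <- Z7 -> Z4 <- Z5 -> Z2
  P2: Z1 <- Z7 -> Z4 -> Z2
  P3: Z1 <- Z7 -> Z2
That exhausts the simple backdoor paths. Count: 3.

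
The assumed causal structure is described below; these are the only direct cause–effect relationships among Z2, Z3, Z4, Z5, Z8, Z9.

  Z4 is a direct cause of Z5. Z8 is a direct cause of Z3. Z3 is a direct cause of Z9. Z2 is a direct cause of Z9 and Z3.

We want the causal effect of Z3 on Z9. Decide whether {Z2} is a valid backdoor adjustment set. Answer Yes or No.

Backdoor paths from Z3 to Z9 (paths whose first edge points into Z3):
  P1: Z3 <- Z2 -> Z9
Condition 1 (no descendant of Z3 in the set): holds — descendants of Z3 are {Z9}; none are in {Z2}.
Condition 2 (every backdoor path blocked by {Z2}):
  P1: blocked at fork node Z2 ∈ conditioning set.
{Z2} satisfies the backdoor criterion.

Yes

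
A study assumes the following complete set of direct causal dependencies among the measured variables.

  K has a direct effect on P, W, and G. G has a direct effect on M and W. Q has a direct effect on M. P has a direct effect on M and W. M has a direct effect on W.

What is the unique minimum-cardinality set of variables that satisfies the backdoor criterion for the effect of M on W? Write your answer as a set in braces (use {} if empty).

{G, P}

Variables eligible for adjustment (non-descendants of M, excluding M and W): {G, K, P, Q}.
Backdoor paths from M to W:
  P1: M <- P <- K -> G -> W
  P2: M <- P <- K -> W
  P3: M <- P -> W
  P4: M <- G <- K -> P -> W
  P5: M <- G <- K -> W
  P6: M <- G -> W
The empty set is not sufficient: P1 (M <- P <- K -> G -> W) has no collider blocking it and no conditioned non-collider, so it is open.
Try {G, P}:
  P1: blocked at chain node P ∈ conditioning set.
  P2: blocked at chain node P ∈ conditioning set.
  P3: blocked at fork node P ∈ conditioning set.
  P4: blocked at chain node G ∈ conditioning set.
  P5: blocked at chain node G ∈ conditioning set.
  P6: blocked at fork node G ∈ conditioning set.
{G, P} contains no descendant of M and blocks every backdoor path.
Every element of {G, P} is needed (dropping G leaves P5 open; dropping P leaves P2 open), so no proper subset is valid.
Among all size-2 subsets of the eligible variables, only {G, P} blocks every backdoor path, so it is the unique smallest valid adjustment set.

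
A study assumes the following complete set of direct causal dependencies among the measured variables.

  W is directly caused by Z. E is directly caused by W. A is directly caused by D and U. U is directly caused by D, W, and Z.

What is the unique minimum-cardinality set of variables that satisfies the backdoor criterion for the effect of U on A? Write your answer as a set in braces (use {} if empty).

Variables eligible for adjustment (non-descendants of U, excluding U and A): {D, E, W, Z}.
Backdoor paths from U to A:
  P1: U <- D -> A
The empty set is not sufficient: P1 (U <- D -> A) has no collider blocking it and no conditioned non-collider, so it is open.
Try {D}:
  P1: blocked at fork node D ∈ conditioning set.
{D} contains no descendant of U and blocks every backdoor path.
No other singleton works — e.g. {Z} leaves P1 open — so {D} is the unique smallest valid adjustment set.

{D}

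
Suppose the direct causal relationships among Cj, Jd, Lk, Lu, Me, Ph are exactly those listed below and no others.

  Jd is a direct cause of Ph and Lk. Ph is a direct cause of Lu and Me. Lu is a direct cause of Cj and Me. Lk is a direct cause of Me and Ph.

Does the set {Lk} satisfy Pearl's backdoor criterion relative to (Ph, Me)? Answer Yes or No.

Yes

Backdoor paths from Ph to Me (paths whose first edge points into Ph):
  P1: Ph <- Jd -> Lk -> Me
  P2: Ph <- Lk -> Me
Condition 1 (no descendant of Ph in the set): holds — descendants of Ph are {Cj, Lu, Me}; none are in {Lk}.
Condition 2 (every backdoor path blocked by {Lk}):
  P1: blocked at chain node Lk ∈ conditioning set.
  P2: blocked at fork node Lk ∈ conditioning set.
{Lk} satisfies the backdoor criterion.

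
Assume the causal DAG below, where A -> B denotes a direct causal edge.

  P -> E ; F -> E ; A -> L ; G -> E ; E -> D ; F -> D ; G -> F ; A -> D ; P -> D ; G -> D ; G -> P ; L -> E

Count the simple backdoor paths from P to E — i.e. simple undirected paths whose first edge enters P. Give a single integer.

A backdoor path from P to E is any simple undirected path whose first edge points into P (i.e. leaves P via a parent).
Parents of P: {G}.
Enumerating:
  P1: P <- G -> F -> E
  P2: P <- G -> F -> D <- A -> L -> E
  P3: P <- G -> F -> D <- E
  P4: P <- G -> E
  P5: P <- G -> D <- A -> L -> E
  P6: P <- G -> D <- F -> E
  P7: P <- G -> D <- E
That exhausts the simple backdoor paths. Count: 7.

7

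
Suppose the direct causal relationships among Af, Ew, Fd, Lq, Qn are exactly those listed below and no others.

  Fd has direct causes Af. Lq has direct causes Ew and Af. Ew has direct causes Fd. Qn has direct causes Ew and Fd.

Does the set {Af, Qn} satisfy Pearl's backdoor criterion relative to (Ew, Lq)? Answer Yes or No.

No

Backdoor paths from Ew to Lq (paths whose first edge points into Ew):
  P1: Ew <- Fd <- Af -> Lq
Condition 1 (no descendant of Ew in the set): FAILS — Qn is a descendant of Ew.
Condition 2 (every backdoor path blocked by {Af, Qn}):
  P1: blocked at fork node Af ∈ conditioning set.
{Af, Qn} does not satisfy the backdoor criterion.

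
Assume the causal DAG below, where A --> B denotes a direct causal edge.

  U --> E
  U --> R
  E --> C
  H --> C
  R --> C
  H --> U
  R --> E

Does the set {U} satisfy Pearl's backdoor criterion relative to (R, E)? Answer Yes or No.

Yes

Backdoor paths from R to E (paths whose first edge points into R):
  P1: R <- U <- H -> C <- E
  P2: R <- U -> E
Condition 1 (no descendant of R in the set): holds — descendants of R are {C, E}; none are in {U}.
Condition 2 (every backdoor path blocked by {U}):
  P1: blocked at chain node U ∈ conditioning set.
  P2: blocked at fork node U ∈ conditioning set.
{U} satisfies the backdoor criterion.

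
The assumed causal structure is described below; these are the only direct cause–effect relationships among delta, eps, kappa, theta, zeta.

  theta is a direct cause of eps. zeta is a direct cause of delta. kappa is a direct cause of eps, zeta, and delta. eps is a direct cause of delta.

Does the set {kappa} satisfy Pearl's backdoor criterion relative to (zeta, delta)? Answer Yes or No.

Backdoor paths from zeta to delta (paths whose first edge points into zeta):
  P1: zeta <- kappa -> eps -> delta
  P2: zeta <- kappa -> delta
Condition 1 (no descendant of zeta in the set): holds — descendants of zeta are {delta}; none are in {kappa}.
Condition 2 (every backdoor path blocked by {kappa}):
  P1: blocked at fork node kappa ∈ conditioning set.
  P2: blocked at fork node kappa ∈ conditioning set.
{kappa} satisfies the backdoor criterion.

Yes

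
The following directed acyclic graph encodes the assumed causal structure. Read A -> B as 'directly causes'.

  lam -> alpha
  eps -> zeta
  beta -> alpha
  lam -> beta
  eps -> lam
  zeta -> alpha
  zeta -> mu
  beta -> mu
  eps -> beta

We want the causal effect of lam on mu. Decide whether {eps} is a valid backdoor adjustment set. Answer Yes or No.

Backdoor paths from lam to mu (paths whose first edge points into lam):
  P1: lam <- eps -> beta -> alpha <- zeta -> mu
  P2: lam <- eps -> beta -> mu
  P3: lam <- eps -> zeta -> alpha <- beta -> mu
  P4: lam <- eps -> zeta -> mu
Condition 1 (no descendant of lam in the set): holds — descendants of lam are {alpha, beta, mu}; none are in {eps}.
Condition 2 (every backdoor path blocked by {eps}):
  P1: blocked at fork node eps ∈ conditioning set.
  P2: blocked at fork node eps ∈ conditioning set.
  P3: blocked at fork node eps ∈ conditioning set.
  P4: blocked at fork node eps ∈ conditioning set.
{eps} satisfies the backdoor criterion.

Yes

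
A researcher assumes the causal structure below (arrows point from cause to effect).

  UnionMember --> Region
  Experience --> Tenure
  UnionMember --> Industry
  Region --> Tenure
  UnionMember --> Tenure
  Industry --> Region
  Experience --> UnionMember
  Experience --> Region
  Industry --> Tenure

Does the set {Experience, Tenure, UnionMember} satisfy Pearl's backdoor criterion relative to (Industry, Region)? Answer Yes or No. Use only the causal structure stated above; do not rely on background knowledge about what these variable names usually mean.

No

Backdoor paths from Industry to Region (paths whose first edge points into Industry):
  P1: Industry <- UnionMember <- Experience -> Region
  P2: Industry <- UnionMember <- Experience -> Tenure <- Region
  P3: Industry <- UnionMember -> Region
  P4: Industry <- UnionMember -> Tenure <- Experience -> Region
  P5: Industry <- UnionMember -> Tenure <- Region
Condition 1 (no descendant of Industry in the set): FAILS — Tenure is a descendant of Industry.
Condition 2 (every backdoor path blocked by {Experience, Tenure, UnionMember}):
  P1: blocked at chain node UnionMember ∈ conditioning set.
  P2: blocked at chain node UnionMember ∈ conditioning set.
  P3: blocked at fork node UnionMember ∈ conditioning set.
  P4: blocked at fork node UnionMember ∈ conditioning set.
  P5: blocked at fork node UnionMember ∈ conditioning set.
{Experience, Tenure, UnionMember} does not satisfy the backdoor criterion.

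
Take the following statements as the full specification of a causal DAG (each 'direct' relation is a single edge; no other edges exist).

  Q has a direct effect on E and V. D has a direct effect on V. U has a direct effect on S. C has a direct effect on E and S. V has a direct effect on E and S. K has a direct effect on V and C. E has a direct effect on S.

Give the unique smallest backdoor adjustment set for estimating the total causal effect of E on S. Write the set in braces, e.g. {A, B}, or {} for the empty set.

Variables eligible for adjustment (non-descendants of E, excluding E and S): {C, D, K, Q, U, V}.
Backdoor paths from E to S:
  P1: E <- C <- K -> V -> S
  P2: E <- C -> S
  P3: E <- Q -> V <- K -> C -> S
  P4: E <- Q -> V -> S
  P5: E <- V <- K -> C -> S
  P6: E <- V -> S
The empty set is not sufficient: P1 (E <- C <- K -> V -> S) has no collider blocking it and no conditioned non-collider, so it is open.
Try {C, V}:
  P1: blocked at chain node C ∈ conditioning set.
  P2: blocked at fork node C ∈ conditioning set.
  P3: blocked at chain node C ∈ conditioning set.
  P4: blocked at chain node V ∈ conditioning set.
  P5: blocked at chain node V ∈ conditioning set.
  P6: blocked at fork node V ∈ conditioning set.
{C, V} contains no descendant of E and blocks every backdoor path.
Every element of {C, V} is needed (dropping C leaves P2 open; dropping V leaves P4 open), so no proper subset is valid.
Among all size-2 subsets of the eligible variables, only {C, V} blocks every backdoor path, so it is the unique smallest valid adjustment set.

{C, V}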